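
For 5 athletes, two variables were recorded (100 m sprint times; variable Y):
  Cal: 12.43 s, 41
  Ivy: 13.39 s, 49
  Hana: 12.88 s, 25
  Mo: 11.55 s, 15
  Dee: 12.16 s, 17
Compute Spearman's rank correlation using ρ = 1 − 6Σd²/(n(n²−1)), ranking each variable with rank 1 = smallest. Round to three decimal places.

0.900

Ranks of variable 1: 3, 5, 4, 1, 2
Ranks of variable 2: 4, 5, 3, 1, 2
d = r₁ − r₂: -1, 0, 1, 0, 0
d²: 1, 0, 1, 0, 0; Σd² = 2
ρ = 1 − 6·2/(5·24) = 1 − 12/120 = 0.900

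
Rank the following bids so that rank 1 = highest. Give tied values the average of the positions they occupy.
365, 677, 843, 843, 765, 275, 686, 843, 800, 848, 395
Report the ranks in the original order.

Sorted (descending): 848, 843, 843, 843, 800, 765, 686, 677, 395, 365, 275
The 3 values of 843 occupy positions 2–4 → average rank 3.

10, 8, 3, 3, 6, 11, 7, 3, 5, 1, 9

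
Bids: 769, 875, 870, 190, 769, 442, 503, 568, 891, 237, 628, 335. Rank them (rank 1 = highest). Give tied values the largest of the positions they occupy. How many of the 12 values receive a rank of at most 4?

3

Sorted (descending): 891, 875, 870, 769, 769, 628, 568, 503, 442, 335, 237, 190
The 2 values of 769 occupy positions 4–5 → each gets rank 5.
Ranks ≤ 4: {1, 2, 3} → 3 values.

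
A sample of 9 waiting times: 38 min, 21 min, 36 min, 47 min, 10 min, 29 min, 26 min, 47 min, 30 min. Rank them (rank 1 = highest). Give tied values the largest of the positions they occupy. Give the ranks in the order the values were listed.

Sorted (descending): 47, 47, 38, 36, 30, 29, 26, 21, 10
The 2 values of 47 occupy positions 1–2 → each gets rank 2.

3, 8, 4, 2, 9, 6, 7, 2, 5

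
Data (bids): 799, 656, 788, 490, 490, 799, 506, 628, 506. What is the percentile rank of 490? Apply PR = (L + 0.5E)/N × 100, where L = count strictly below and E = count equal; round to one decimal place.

11.1

N = 9.
Strictly below 490: 0. Equal to 490: 2.
PR = (0 + 0.5·2)/9 × 100 = 11.1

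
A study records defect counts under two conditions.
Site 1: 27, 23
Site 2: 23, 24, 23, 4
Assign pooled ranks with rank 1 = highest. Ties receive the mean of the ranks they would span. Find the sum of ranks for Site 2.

Sorted (descending): 27, 24, 23, 23, 23, 4
The 3 values of 23 occupy positions 3–5 → average rank 4.
Site 2 values → pooled ranks: 23→4, 24→2, 23→4, 4→6
Rank sum = 4 + 2 + 4 + 6 = 16

16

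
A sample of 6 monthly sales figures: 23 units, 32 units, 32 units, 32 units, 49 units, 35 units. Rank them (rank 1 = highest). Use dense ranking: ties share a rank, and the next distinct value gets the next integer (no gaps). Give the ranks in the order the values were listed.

4, 3, 3, 3, 1, 2

Sorted (descending): 49, 35, 32, 32, 32, 23
The 3 values of 32 share dense rank 3.
Remaining distinct values take the next consecutive integers.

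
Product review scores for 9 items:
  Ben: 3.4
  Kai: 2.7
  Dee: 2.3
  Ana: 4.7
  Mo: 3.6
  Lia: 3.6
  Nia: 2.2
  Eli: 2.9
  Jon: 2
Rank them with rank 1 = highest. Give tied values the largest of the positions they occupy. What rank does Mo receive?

Sorted (descending): 4.7, 3.6, 3.6, 3.4, 2.9, 2.7, 2.3, 2.2, 2
The 2 values of 3.6 occupy positions 2–3 → each gets rank 3.
Mo has value 3.6 → rank 3.

3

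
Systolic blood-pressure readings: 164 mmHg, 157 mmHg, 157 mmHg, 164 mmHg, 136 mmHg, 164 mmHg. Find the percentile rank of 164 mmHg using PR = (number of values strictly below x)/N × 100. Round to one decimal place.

50.0

N = 6.
Strictly below 164: 3. Equal to 164: 3.
PR = 3/6 × 100 = 50.0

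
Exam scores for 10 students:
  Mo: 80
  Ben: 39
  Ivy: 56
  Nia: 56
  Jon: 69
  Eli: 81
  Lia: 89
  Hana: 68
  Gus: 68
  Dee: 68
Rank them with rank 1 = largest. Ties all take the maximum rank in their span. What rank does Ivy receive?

Sorted (descending): 89, 81, 80, 69, 68, 68, 68, 56, 56, 39
The 3 values of 68 occupy positions 5–7 → each gets rank 7.
The 2 values of 56 occupy positions 8–9 → each gets rank 9.
Ivy has value 56 → rank 9.

9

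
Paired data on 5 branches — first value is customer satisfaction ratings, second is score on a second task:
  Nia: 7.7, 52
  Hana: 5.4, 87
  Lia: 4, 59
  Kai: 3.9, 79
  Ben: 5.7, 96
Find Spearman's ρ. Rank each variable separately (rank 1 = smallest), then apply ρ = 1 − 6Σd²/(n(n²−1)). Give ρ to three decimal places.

Ranks of variable 1: 5, 3, 2, 1, 4
Ranks of variable 2: 1, 4, 2, 3, 5
d = r₁ − r₂: 4, -1, 0, -2, -1
d²: 16, 1, 0, 4, 1; Σd² = 22
ρ = 1 − 6·22/(5·24) = 1 − 132/120 = -0.100

-0.100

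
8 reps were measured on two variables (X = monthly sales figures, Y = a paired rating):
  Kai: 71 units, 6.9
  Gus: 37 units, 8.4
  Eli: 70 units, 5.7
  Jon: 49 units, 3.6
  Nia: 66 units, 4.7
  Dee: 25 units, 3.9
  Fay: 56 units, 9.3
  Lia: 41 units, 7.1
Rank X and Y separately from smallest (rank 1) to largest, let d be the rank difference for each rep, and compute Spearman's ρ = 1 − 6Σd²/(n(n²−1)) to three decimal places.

Ranks of variable 1: 8, 2, 7, 4, 6, 1, 5, 3
Ranks of variable 2: 5, 7, 4, 1, 3, 2, 8, 6
d = r₁ − r₂: 3, -5, 3, 3, 3, -1, -3, -3
d²: 9, 25, 9, 9, 9, 1, 9, 9; Σd² = 80
ρ = 1 − 6·80/(8·63) = 1 − 480/504 = 0.048

0.048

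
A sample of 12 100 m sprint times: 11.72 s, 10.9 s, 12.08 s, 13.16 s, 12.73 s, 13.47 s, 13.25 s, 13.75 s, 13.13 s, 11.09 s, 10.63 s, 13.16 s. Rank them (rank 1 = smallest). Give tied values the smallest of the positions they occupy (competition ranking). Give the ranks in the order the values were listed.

Sorted (ascending): 10.63, 10.9, 11.09, 11.72, 12.08, 12.73, 13.13, 13.16, 13.16, 13.25, 13.47, 13.75
The 2 values of 13.16 occupy positions 8–9 → each gets rank 8.

4, 2, 5, 8, 6, 11, 10, 12, 7, 3, 1, 8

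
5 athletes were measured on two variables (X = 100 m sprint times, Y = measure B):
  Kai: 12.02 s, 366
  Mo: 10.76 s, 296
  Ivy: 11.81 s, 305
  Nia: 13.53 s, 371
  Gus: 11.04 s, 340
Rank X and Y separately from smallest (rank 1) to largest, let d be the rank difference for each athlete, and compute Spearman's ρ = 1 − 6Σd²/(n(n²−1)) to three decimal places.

0.900

Ranks of variable 1: 4, 1, 3, 5, 2
Ranks of variable 2: 4, 1, 2, 5, 3
d = r₁ − r₂: 0, 0, 1, 0, -1
d²: 0, 0, 1, 0, 1; Σd² = 2
ρ = 1 − 6·2/(5·24) = 1 − 12/120 = 0.900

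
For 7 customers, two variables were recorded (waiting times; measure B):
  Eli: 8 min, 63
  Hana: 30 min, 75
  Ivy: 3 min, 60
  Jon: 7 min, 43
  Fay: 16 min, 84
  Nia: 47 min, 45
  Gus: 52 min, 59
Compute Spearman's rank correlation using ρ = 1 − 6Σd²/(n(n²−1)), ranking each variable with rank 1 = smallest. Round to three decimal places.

Ranks of variable 1: 3, 5, 1, 2, 4, 6, 7
Ranks of variable 2: 5, 6, 4, 1, 7, 2, 3
d = r₁ − r₂: -2, -1, -3, 1, -3, 4, 4
d²: 4, 1, 9, 1, 9, 16, 16; Σd² = 56
ρ = 1 − 6·56/(7·48) = 1 − 336/336 = 0.000

0.000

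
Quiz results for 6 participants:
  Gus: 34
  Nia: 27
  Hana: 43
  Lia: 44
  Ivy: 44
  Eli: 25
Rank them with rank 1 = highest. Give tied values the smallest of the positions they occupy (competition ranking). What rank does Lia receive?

Sorted (descending): 44, 44, 43, 34, 27, 25
The 2 values of 44 occupy positions 1–2 → each gets rank 1.
Lia has value 44 → rank 1.

1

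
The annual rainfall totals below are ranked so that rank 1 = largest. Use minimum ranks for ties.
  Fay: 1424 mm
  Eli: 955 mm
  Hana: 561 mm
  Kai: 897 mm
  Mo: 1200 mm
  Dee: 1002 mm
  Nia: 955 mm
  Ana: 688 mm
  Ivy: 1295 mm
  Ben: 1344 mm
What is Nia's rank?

6

Sorted (descending): 1424, 1344, 1295, 1200, 1002, 955, 955, 897, 688, 561
The 2 values of 955 occupy positions 6–7 → each gets rank 6.
Nia has value 955 mm → rank 6.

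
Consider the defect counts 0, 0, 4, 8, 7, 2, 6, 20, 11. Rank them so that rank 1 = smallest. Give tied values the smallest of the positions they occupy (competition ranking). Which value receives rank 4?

Sorted (ascending): 0, 0, 2, 4, 6, 7, 8, 11, 20
The 2 values of 0 occupy positions 1–2 → each gets rank 1.
Rank 4 → value 4.

4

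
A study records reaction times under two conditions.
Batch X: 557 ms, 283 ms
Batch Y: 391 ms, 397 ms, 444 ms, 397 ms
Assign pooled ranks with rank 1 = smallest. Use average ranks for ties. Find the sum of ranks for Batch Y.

14

Sorted (ascending): 283, 391, 397, 397, 444, 557
The 2 values of 397 occupy positions 3–4 → average rank (3+4)/2 = 3.5.
Batch Y values → pooled ranks: 391→2, 397→3.5, 444→5, 397→3.5
Rank sum = 2 + 3.5 + 5 + 3.5 = 14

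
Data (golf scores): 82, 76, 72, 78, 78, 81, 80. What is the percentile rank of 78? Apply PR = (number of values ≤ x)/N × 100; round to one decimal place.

N = 7.
Strictly below 78: 2. Equal to 78: 2.
PR = 4/7 × 100 = 57.1

57.1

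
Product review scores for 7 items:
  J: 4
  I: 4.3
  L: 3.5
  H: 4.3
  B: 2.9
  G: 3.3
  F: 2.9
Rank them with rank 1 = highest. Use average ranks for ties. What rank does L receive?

4

Sorted (descending): 4.3, 4.3, 4, 3.5, 3.3, 2.9, 2.9
The 2 values of 4.3 occupy positions 1–2 → average rank (1+2)/2 = 1.5.
The 2 values of 2.9 occupy positions 6–7 → average rank (6+7)/2 = 6.5.
L has value 3.5 → rank 4.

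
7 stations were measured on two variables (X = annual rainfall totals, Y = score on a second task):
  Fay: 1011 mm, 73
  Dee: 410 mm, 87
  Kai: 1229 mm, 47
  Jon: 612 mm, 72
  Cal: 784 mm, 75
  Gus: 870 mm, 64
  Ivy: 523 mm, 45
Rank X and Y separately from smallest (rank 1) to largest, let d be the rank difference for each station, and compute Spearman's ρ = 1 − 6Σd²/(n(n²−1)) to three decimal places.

Ranks of variable 1: 6, 1, 7, 3, 4, 5, 2
Ranks of variable 2: 5, 7, 2, 4, 6, 3, 1
d = r₁ − r₂: 1, -6, 5, -1, -2, 2, 1
d²: 1, 36, 25, 1, 4, 4, 1; Σd² = 72
ρ = 1 − 6·72/(7·48) = 1 − 432/336 = -0.286

-0.286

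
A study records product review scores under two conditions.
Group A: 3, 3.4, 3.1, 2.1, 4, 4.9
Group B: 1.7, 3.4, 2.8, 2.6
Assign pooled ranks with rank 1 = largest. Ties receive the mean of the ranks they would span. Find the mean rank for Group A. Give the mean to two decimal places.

Sorted (descending): 4.9, 4, 3.4, 3.4, 3.1, 3, 2.8, 2.6, 2.1, 1.7
The 2 values of 3.4 occupy positions 3–4 → average rank (3+4)/2 = 3.5.
Group A values → pooled ranks: 3→6, 3.4→3.5, 3.1→5, 2.1→9, 4→2, 4.9→1
Mean rank = (6 + 3.5 + 5 + 9 + 2 + 1) / 6 = 4.42

4.42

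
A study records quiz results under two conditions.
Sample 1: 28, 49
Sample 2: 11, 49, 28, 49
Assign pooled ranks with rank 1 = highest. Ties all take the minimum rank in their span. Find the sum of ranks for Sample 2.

Sorted (descending): 49, 49, 49, 28, 28, 11
The 3 values of 49 occupy positions 1–3 → each gets rank 1.
The 2 values of 28 occupy positions 4–5 → each gets rank 4.
Sample 2 values → pooled ranks: 11→6, 49→1, 28→4, 49→1
Rank sum = 6 + 1 + 4 + 1 = 12

12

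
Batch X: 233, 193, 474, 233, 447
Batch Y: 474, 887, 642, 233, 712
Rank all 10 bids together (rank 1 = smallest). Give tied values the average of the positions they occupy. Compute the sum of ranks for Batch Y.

Sorted (ascending): 193, 233, 233, 233, 447, 474, 474, 642, 712, 887
The 3 values of 233 occupy positions 2–4 → average rank 3.
The 2 values of 474 occupy positions 6–7 → average rank (6+7)/2 = 6.5.
Batch Y values → pooled ranks: 474→6.5, 887→10, 642→8, 233→3, 712→9
Rank sum = 6.5 + 10 + 8 + 3 + 9 = 36.5

36.5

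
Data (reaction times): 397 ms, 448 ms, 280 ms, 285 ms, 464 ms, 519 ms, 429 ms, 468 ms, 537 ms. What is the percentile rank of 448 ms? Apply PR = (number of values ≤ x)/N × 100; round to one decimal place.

55.6

N = 9.
Strictly below 448: 4. Equal to 448: 1.
PR = 5/9 × 100 = 55.6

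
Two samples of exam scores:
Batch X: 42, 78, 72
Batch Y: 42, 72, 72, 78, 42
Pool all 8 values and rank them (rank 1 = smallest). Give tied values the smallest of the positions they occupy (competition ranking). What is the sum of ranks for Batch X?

12

Sorted (ascending): 42, 42, 42, 72, 72, 72, 78, 78
The 3 values of 42 occupy positions 1–3 → each gets rank 1.
The 3 values of 72 occupy positions 4–6 → each gets rank 4.
The 2 values of 78 occupy positions 7–8 → each gets rank 7.
Batch X values → pooled ranks: 42→1, 78→7, 72→4
Rank sum = 1 + 7 + 4 = 12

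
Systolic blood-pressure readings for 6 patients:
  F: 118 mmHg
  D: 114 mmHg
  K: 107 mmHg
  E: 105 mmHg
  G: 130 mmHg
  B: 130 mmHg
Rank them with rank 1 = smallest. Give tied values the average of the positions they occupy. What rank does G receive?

5.5

Sorted (ascending): 105, 107, 114, 118, 130, 130
The 2 values of 130 occupy positions 5–6 → average rank (5+6)/2 = 5.5.
G has value 130 mmHg → rank 5.5.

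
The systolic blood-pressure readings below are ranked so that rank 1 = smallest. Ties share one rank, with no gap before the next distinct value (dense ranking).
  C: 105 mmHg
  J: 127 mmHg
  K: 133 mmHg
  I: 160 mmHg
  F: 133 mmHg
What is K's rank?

Sorted (ascending): 105, 127, 133, 133, 160
The 2 values of 133 share dense rank 3.
Remaining distinct values take the next consecutive integers.
K has value 133 mmHg → rank 3.

3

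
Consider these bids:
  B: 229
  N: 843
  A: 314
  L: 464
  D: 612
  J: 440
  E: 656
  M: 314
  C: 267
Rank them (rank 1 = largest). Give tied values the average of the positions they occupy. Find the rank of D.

Sorted (descending): 843, 656, 612, 464, 440, 314, 314, 267, 229
The 2 values of 314 occupy positions 6–7 → average rank (6+7)/2 = 6.5.
D has value 612 → rank 3.

3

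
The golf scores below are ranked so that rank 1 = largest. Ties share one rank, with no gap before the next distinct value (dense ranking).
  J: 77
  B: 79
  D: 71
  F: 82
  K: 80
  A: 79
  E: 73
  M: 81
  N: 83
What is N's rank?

Sorted (descending): 83, 82, 81, 80, 79, 79, 77, 73, 71
The 2 values of 79 share dense rank 5.
Remaining distinct values take the next consecutive integers.
N has value 83 → rank 1.

1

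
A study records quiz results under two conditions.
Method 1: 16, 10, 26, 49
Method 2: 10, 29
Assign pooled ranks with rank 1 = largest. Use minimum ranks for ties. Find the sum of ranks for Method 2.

Sorted (descending): 49, 29, 26, 16, 10, 10
The 2 values of 10 occupy positions 5–6 → each gets rank 5.
Method 2 values → pooled ranks: 10→5, 29→2
Rank sum = 5 + 2 = 7

7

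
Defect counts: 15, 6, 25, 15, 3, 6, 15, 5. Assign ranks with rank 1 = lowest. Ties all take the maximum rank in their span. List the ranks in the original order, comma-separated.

Sorted (ascending): 3, 5, 6, 6, 15, 15, 15, 25
The 2 values of 6 occupy positions 3–4 → each gets rank 4.
The 3 values of 15 occupy positions 5–7 → each gets rank 7.

7, 4, 8, 7, 1, 4, 7, 2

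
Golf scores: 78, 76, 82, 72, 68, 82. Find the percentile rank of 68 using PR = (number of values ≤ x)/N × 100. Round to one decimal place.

16.7

N = 6.
Strictly below 68: 0. Equal to 68: 1.
PR = 1/6 × 100 = 16.7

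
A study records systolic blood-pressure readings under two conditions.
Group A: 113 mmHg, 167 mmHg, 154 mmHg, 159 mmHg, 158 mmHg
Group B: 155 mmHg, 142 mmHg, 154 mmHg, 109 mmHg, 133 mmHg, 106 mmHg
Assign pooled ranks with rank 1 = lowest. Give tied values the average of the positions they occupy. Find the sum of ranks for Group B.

26.5

Sorted (ascending): 106, 109, 113, 133, 142, 154, 154, 155, 158, 159, 167
The 2 values of 154 occupy positions 6–7 → average rank (6+7)/2 = 6.5.
Group B values → pooled ranks: 155→8, 142→5, 154→6.5, 109→2, 133→4, 106→1
Rank sum = 8 + 5 + 6.5 + 2 + 4 + 1 = 26.5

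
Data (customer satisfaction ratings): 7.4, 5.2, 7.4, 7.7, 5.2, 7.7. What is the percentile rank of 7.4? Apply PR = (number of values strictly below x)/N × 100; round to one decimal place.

33.3

N = 6.
Strictly below 7.4: 2. Equal to 7.4: 2.
PR = 2/6 × 100 = 33.3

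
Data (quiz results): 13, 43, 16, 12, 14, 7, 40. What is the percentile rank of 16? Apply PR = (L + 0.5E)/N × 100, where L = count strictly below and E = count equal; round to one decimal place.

64.3

N = 7.
Strictly below 16: 4. Equal to 16: 1.
PR = (4 + 0.5·1)/7 × 100 = 64.3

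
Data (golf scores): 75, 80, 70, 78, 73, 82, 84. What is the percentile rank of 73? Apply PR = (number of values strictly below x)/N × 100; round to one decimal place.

N = 7.
Strictly below 73: 1. Equal to 73: 1.
PR = 1/7 × 100 = 14.3

14.3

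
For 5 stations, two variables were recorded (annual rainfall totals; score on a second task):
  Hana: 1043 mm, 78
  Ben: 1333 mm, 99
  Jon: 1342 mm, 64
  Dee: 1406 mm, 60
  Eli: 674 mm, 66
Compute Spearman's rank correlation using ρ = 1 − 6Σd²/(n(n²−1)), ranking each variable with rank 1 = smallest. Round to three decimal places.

-0.600

Ranks of variable 1: 2, 3, 4, 5, 1
Ranks of variable 2: 4, 5, 2, 1, 3
d = r₁ − r₂: -2, -2, 2, 4, -2
d²: 4, 4, 4, 16, 4; Σd² = 32
ρ = 1 − 6·32/(5·24) = 1 − 192/120 = -0.600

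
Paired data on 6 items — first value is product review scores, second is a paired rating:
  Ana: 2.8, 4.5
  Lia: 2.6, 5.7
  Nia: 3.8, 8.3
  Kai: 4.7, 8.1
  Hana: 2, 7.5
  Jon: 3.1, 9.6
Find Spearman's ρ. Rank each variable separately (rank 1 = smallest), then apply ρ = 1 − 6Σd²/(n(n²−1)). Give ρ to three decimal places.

Ranks of variable 1: 3, 2, 5, 6, 1, 4
Ranks of variable 2: 1, 2, 5, 4, 3, 6
d = r₁ − r₂: 2, 0, 0, 2, -2, -2
d²: 4, 0, 0, 4, 4, 4; Σd² = 16
ρ = 1 − 6·16/(6·35) = 1 − 96/210 = 0.543

0.543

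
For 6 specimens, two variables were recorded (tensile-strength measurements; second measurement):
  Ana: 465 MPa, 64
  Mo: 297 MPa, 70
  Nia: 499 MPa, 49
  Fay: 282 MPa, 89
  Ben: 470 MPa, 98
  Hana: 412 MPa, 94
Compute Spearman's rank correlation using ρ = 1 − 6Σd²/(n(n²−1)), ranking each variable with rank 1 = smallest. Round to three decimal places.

-0.257

Ranks of variable 1: 4, 2, 6, 1, 5, 3
Ranks of variable 2: 2, 3, 1, 4, 6, 5
d = r₁ − r₂: 2, -1, 5, -3, -1, -2
d²: 4, 1, 25, 9, 1, 4; Σd² = 44
ρ = 1 − 6·44/(6·35) = 1 − 264/210 = -0.257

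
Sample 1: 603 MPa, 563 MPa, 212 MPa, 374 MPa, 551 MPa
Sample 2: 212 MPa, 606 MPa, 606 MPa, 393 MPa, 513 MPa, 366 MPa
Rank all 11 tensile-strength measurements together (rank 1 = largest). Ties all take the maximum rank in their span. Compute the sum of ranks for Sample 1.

31

Sorted (descending): 606, 606, 603, 563, 551, 513, 393, 374, 366, 212, 212
The 2 values of 606 occupy positions 1–2 → each gets rank 2.
The 2 values of 212 occupy positions 10–11 → each gets rank 11.
Sample 1 values → pooled ranks: 603→3, 563→4, 212→11, 374→8, 551→5
Rank sum = 3 + 4 + 11 + 8 + 5 = 31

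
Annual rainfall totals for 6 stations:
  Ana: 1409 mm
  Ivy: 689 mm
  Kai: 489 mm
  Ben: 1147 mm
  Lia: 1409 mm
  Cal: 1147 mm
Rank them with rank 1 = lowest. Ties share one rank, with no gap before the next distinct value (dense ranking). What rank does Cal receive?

Sorted (ascending): 489, 689, 1147, 1147, 1409, 1409
The 2 values of 1147 share dense rank 3.
The 2 values of 1409 share dense rank 4.
Remaining distinct values take the next consecutive integers.
Cal has value 1147 mm → rank 3.

3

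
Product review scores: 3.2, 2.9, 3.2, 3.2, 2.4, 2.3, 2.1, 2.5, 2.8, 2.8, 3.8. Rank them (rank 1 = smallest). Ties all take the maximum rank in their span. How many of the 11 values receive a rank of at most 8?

7

Sorted (ascending): 2.1, 2.3, 2.4, 2.5, 2.8, 2.8, 2.9, 3.2, 3.2, 3.2, 3.8
The 2 values of 2.8 occupy positions 5–6 → each gets rank 6.
The 3 values of 3.2 occupy positions 8–10 → each gets rank 10.
Ranks ≤ 8: {1, 2, 3, 4, 6, 6, 7} → 7 values.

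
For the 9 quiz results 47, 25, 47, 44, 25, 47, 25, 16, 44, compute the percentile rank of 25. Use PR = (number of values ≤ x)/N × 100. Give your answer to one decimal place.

N = 9.
Strictly below 25: 1. Equal to 25: 3.
PR = 4/9 × 100 = 44.4

44.4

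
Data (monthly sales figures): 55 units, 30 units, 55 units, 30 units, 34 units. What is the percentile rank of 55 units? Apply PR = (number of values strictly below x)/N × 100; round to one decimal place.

N = 5.
Strictly below 55: 3. Equal to 55: 2.
PR = 3/5 × 100 = 60.0

60.0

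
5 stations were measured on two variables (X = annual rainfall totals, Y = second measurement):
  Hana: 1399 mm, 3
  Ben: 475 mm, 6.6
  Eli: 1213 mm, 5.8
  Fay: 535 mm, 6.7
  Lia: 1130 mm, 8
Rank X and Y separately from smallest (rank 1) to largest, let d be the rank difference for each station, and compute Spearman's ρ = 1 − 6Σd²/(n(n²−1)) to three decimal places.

-0.600

Ranks of variable 1: 5, 1, 4, 2, 3
Ranks of variable 2: 1, 3, 2, 4, 5
d = r₁ − r₂: 4, -2, 2, -2, -2
d²: 16, 4, 4, 4, 4; Σd² = 32
ρ = 1 − 6·32/(5·24) = 1 − 192/120 = -0.600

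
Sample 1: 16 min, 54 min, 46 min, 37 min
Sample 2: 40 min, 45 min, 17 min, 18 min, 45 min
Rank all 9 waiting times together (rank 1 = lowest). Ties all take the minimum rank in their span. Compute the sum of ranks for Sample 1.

22

Sorted (ascending): 16, 17, 18, 37, 40, 45, 45, 46, 54
The 2 values of 45 occupy positions 6–7 → each gets rank 6.
Sample 1 values → pooled ranks: 16→1, 54→9, 46→8, 37→4
Rank sum = 1 + 9 + 8 + 4 = 22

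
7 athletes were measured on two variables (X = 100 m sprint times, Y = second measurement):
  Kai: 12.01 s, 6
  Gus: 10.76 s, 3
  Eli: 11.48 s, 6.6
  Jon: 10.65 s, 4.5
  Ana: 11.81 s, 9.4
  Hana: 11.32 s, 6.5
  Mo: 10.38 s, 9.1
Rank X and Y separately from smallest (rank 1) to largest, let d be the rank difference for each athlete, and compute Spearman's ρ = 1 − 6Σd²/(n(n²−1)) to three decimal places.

0.179

Ranks of variable 1: 7, 3, 5, 2, 6, 4, 1
Ranks of variable 2: 3, 1, 5, 2, 7, 4, 6
d = r₁ − r₂: 4, 2, 0, 0, -1, 0, -5
d²: 16, 4, 0, 0, 1, 0, 25; Σd² = 46
ρ = 1 − 6·46/(7·48) = 1 − 276/336 = 0.179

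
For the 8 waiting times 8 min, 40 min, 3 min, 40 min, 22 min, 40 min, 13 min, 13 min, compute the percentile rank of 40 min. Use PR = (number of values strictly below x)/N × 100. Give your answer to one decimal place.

62.5

N = 8.
Strictly below 40: 5. Equal to 40: 3.
PR = 5/8 × 100 = 62.5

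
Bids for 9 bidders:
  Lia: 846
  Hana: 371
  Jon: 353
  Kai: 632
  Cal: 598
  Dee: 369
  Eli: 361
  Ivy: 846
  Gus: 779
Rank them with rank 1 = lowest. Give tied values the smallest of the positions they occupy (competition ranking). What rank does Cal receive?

Sorted (ascending): 353, 361, 369, 371, 598, 632, 779, 846, 846
The 2 values of 846 occupy positions 8–9 → each gets rank 8.
Cal has value 598 → rank 5.

5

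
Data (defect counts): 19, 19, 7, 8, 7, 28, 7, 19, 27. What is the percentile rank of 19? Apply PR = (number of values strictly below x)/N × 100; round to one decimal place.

44.4

N = 9.
Strictly below 19: 4. Equal to 19: 3.
PR = 4/9 × 100 = 44.4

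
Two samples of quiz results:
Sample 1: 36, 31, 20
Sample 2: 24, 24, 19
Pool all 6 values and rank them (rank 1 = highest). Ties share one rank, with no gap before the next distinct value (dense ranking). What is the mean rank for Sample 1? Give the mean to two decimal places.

Sorted (descending): 36, 31, 24, 24, 20, 19
The 2 values of 24 share dense rank 3.
Remaining distinct values take the next consecutive integers.
Sample 1 values → pooled ranks: 36→1, 31→2, 20→4
Mean rank = (1 + 2 + 4) / 3 = 2.33

2.33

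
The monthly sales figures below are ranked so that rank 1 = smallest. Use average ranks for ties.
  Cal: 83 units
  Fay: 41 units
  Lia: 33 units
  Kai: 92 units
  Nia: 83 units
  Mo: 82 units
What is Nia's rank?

4.5

Sorted (ascending): 33, 41, 82, 83, 83, 92
The 2 values of 83 occupy positions 4–5 → average rank (4+5)/2 = 4.5.
Nia has value 83 units → rank 4.5.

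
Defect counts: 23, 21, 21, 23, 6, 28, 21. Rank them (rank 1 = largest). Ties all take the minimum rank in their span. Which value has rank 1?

Sorted (descending): 28, 23, 23, 21, 21, 21, 6
The 2 values of 23 occupy positions 2–3 → each gets rank 2.
The 3 values of 21 occupy positions 4–6 → each gets rank 4.
Rank 1 → value 28.

28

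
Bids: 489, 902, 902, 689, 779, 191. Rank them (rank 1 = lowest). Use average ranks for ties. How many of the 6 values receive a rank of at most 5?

4

Sorted (ascending): 191, 489, 689, 779, 902, 902
The 2 values of 902 occupy positions 5–6 → average rank (5+6)/2 = 5.5.
Ranks ≤ 5: {1, 2, 3, 4} → 4 values.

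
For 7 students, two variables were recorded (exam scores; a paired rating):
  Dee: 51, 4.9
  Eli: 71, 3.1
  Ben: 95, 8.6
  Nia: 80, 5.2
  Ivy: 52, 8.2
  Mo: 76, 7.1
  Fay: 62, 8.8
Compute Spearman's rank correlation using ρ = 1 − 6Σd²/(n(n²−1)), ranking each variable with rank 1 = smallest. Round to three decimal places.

Ranks of variable 1: 1, 4, 7, 6, 2, 5, 3
Ranks of variable 2: 2, 1, 6, 3, 5, 4, 7
d = r₁ − r₂: -1, 3, 1, 3, -3, 1, -4
d²: 1, 9, 1, 9, 9, 1, 16; Σd² = 46
ρ = 1 − 6·46/(7·48) = 1 − 276/336 = 0.179

0.179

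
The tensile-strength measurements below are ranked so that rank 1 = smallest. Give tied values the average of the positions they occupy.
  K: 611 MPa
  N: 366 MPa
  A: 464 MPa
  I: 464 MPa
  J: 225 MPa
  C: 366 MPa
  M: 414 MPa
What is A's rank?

5.5

Sorted (ascending): 225, 366, 366, 414, 464, 464, 611
The 2 values of 366 occupy positions 2–3 → average rank (2+3)/2 = 2.5.
The 2 values of 464 occupy positions 5–6 → average rank (5+6)/2 = 5.5.
A has value 464 MPa → rank 5.5.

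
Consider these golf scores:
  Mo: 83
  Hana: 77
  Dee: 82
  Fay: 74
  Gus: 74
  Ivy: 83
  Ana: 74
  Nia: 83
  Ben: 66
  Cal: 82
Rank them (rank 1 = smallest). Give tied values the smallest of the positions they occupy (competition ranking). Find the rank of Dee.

6

Sorted (ascending): 66, 74, 74, 74, 77, 82, 82, 83, 83, 83
The 3 values of 74 occupy positions 2–4 → each gets rank 2.
The 2 values of 82 occupy positions 6–7 → each gets rank 6.
The 3 values of 83 occupy positions 8–10 → each gets rank 8.
Dee has value 82 → rank 6.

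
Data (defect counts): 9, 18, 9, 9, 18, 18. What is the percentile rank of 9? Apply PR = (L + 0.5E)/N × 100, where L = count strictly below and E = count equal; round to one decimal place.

25.0

N = 6.
Strictly below 9: 0. Equal to 9: 3.
PR = (0 + 0.5·3)/6 × 100 = 25.0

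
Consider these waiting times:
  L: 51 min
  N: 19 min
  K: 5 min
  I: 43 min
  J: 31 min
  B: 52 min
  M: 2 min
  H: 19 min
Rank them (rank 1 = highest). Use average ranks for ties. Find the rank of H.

Sorted (descending): 52, 51, 43, 31, 19, 19, 5, 2
The 2 values of 19 occupy positions 5–6 → average rank (5+6)/2 = 5.5.
H has value 19 min → rank 5.5.

5.5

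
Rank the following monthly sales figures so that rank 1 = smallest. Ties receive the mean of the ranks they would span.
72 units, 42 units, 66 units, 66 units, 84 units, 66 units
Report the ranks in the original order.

5, 1, 3, 3, 6, 3

Sorted (ascending): 42, 66, 66, 66, 72, 84
The 3 values of 66 occupy positions 2–4 → average rank 3.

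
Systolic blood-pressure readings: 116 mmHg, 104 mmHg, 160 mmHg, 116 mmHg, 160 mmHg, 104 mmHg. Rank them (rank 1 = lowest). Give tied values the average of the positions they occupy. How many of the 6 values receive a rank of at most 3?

Sorted (ascending): 104, 104, 116, 116, 160, 160
The 2 values of 104 occupy positions 1–2 → average rank (1+2)/2 = 1.5.
The 2 values of 116 occupy positions 3–4 → average rank (3+4)/2 = 3.5.
The 2 values of 160 occupy positions 5–6 → average rank (5+6)/2 = 5.5.
Ranks ≤ 3: {1.5, 1.5} → 2 values.

2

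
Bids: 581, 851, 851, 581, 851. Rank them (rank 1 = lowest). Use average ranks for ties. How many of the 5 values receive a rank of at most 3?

Sorted (ascending): 581, 581, 851, 851, 851
The 2 values of 581 occupy positions 1–2 → average rank (1+2)/2 = 1.5.
The 3 values of 851 occupy positions 3–5 → average rank 4.
Ranks ≤ 3: {1.5, 1.5} → 2 values.

2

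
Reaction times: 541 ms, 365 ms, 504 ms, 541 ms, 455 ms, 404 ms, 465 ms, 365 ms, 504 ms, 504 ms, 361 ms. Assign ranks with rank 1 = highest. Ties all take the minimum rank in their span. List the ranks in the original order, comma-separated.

1, 9, 3, 1, 7, 8, 6, 9, 3, 3, 11

Sorted (descending): 541, 541, 504, 504, 504, 465, 455, 404, 365, 365, 361
The 2 values of 541 occupy positions 1–2 → each gets rank 1.
The 3 values of 504 occupy positions 3–5 → each gets rank 3.
The 2 values of 365 occupy positions 9–10 → each gets rank 9.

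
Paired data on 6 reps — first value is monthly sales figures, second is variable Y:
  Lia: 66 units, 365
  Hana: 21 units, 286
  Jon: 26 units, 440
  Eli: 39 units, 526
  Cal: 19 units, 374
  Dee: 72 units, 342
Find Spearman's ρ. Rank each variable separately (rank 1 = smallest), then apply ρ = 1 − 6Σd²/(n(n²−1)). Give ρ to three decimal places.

-0.086

Ranks of variable 1: 5, 2, 3, 4, 1, 6
Ranks of variable 2: 3, 1, 5, 6, 4, 2
d = r₁ − r₂: 2, 1, -2, -2, -3, 4
d²: 4, 1, 4, 4, 9, 16; Σd² = 38
ρ = 1 − 6·38/(6·35) = 1 − 228/210 = -0.086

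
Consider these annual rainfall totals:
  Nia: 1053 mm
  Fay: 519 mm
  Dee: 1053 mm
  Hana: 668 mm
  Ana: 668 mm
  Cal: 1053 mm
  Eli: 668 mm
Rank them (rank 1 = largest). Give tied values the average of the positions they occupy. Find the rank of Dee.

2

Sorted (descending): 1053, 1053, 1053, 668, 668, 668, 519
The 3 values of 1053 occupy positions 1–3 → average rank 2.
The 3 values of 668 occupy positions 4–6 → average rank 5.
Dee has value 1053 mm → rank 2.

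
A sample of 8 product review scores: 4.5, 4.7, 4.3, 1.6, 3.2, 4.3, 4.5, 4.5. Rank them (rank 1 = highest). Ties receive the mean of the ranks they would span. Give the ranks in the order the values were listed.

Sorted (descending): 4.7, 4.5, 4.5, 4.5, 4.3, 4.3, 3.2, 1.6
The 3 values of 4.5 occupy positions 2–4 → average rank 3.
The 2 values of 4.3 occupy positions 5–6 → average rank (5+6)/2 = 5.5.

3, 1, 5.5, 8, 7, 5.5, 3, 3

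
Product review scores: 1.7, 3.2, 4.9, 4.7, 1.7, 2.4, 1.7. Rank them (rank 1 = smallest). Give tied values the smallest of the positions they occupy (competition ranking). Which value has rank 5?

Sorted (ascending): 1.7, 1.7, 1.7, 2.4, 3.2, 4.7, 4.9
The 3 values of 1.7 occupy positions 1–3 → each gets rank 1.
Rank 5 → value 3.2.

3.2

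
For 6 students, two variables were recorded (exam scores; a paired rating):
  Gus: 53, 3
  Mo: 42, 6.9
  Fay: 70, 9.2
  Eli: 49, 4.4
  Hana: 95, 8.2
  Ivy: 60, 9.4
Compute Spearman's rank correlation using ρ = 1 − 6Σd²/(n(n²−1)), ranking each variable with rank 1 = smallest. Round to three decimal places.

0.543

Ranks of variable 1: 3, 1, 5, 2, 6, 4
Ranks of variable 2: 1, 3, 5, 2, 4, 6
d = r₁ − r₂: 2, -2, 0, 0, 2, -2
d²: 4, 4, 0, 0, 4, 4; Σd² = 16
ρ = 1 − 6·16/(6·35) = 1 − 96/210 = 0.543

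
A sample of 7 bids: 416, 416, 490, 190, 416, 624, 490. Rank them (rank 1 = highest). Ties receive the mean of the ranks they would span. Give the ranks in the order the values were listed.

5, 5, 2.5, 7, 5, 1, 2.5

Sorted (descending): 624, 490, 490, 416, 416, 416, 190
The 2 values of 490 occupy positions 2–3 → average rank (2+3)/2 = 2.5.
The 3 values of 416 occupy positions 4–6 → average rank 5.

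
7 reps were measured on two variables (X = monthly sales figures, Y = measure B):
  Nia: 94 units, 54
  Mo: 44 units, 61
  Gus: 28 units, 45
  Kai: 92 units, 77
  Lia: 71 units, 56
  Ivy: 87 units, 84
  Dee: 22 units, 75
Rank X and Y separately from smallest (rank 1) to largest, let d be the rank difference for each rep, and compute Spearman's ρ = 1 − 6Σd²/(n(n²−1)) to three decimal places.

0.143

Ranks of variable 1: 7, 3, 2, 6, 4, 5, 1
Ranks of variable 2: 2, 4, 1, 6, 3, 7, 5
d = r₁ − r₂: 5, -1, 1, 0, 1, -2, -4
d²: 25, 1, 1, 0, 1, 4, 16; Σd² = 48
ρ = 1 − 6·48/(7·48) = 1 − 288/336 = 0.143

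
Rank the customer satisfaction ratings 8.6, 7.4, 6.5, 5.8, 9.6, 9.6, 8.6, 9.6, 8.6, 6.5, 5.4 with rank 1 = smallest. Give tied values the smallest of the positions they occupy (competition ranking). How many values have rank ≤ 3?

Sorted (ascending): 5.4, 5.8, 6.5, 6.5, 7.4, 8.6, 8.6, 8.6, 9.6, 9.6, 9.6
The 2 values of 6.5 occupy positions 3–4 → each gets rank 3.
The 3 values of 8.6 occupy positions 6–8 → each gets rank 6.
The 3 values of 9.6 occupy positions 9–11 → each gets rank 9.
Ranks ≤ 3: {1, 2, 3, 3} → 4 values.

4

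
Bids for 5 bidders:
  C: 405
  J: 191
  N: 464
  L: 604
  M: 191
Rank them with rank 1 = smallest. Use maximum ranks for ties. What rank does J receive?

2

Sorted (ascending): 191, 191, 405, 464, 604
The 2 values of 191 occupy positions 1–2 → each gets rank 2.
J has value 191 → rank 2.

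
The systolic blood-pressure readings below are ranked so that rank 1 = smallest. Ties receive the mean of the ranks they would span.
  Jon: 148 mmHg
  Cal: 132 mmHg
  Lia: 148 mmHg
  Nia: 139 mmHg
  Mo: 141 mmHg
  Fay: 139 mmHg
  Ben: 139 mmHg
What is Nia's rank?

3

Sorted (ascending): 132, 139, 139, 139, 141, 148, 148
The 3 values of 139 occupy positions 2–4 → average rank 3.
The 2 values of 148 occupy positions 6–7 → average rank (6+7)/2 = 6.5.
Nia has value 139 mmHg → rank 3.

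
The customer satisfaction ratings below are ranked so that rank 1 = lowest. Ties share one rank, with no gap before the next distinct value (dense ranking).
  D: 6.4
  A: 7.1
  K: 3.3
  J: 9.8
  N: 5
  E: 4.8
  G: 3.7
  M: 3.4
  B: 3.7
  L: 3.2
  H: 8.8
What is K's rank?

2

Sorted (ascending): 3.2, 3.3, 3.4, 3.7, 3.7, 4.8, 5, 6.4, 7.1, 8.8, 9.8
The 2 values of 3.7 share dense rank 4.
Remaining distinct values take the next consecutive integers.
K has value 3.3 → rank 2.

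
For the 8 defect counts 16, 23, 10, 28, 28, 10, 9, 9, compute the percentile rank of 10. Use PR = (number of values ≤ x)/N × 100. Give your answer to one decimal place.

50.0

N = 8.
Strictly below 10: 2. Equal to 10: 2.
PR = 4/8 × 100 = 50.0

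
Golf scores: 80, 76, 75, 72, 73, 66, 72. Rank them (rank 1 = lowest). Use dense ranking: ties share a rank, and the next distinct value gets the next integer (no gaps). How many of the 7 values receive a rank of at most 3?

4

Sorted (ascending): 66, 72, 72, 73, 75, 76, 80
The 2 values of 72 share dense rank 2.
Remaining distinct values take the next consecutive integers.
Ranks ≤ 3: {1, 2, 2, 3} → 4 values.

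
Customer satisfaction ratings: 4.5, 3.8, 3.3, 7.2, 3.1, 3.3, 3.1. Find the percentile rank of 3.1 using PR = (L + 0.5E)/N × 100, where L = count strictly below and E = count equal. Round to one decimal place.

14.3

N = 7.
Strictly below 3.1: 0. Equal to 3.1: 2.
PR = (0 + 0.5·2)/7 × 100 = 14.3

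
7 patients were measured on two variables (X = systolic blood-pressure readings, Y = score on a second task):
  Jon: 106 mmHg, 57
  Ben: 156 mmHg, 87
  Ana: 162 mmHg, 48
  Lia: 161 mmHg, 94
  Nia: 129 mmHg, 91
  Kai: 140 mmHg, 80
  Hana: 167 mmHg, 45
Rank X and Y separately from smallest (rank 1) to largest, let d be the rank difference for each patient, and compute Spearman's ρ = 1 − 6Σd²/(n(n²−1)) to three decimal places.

-0.393

Ranks of variable 1: 1, 4, 6, 5, 2, 3, 7
Ranks of variable 2: 3, 5, 2, 7, 6, 4, 1
d = r₁ − r₂: -2, -1, 4, -2, -4, -1, 6
d²: 4, 1, 16, 4, 16, 1, 36; Σd² = 78
ρ = 1 − 6·78/(7·48) = 1 − 468/336 = -0.393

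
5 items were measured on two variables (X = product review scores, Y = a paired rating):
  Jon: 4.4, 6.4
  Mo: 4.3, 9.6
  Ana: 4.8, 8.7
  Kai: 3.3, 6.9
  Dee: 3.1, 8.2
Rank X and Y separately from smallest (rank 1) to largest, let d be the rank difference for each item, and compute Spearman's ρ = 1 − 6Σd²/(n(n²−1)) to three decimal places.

Ranks of variable 1: 4, 3, 5, 2, 1
Ranks of variable 2: 1, 5, 4, 2, 3
d = r₁ − r₂: 3, -2, 1, 0, -2
d²: 9, 4, 1, 0, 4; Σd² = 18
ρ = 1 − 6·18/(5·24) = 1 − 108/120 = 0.100

0.100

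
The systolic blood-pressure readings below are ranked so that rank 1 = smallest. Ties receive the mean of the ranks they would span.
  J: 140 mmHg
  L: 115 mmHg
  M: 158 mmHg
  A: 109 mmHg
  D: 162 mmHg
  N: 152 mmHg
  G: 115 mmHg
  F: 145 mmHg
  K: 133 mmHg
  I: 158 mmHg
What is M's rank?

8.5

Sorted (ascending): 109, 115, 115, 133, 140, 145, 152, 158, 158, 162
The 2 values of 115 occupy positions 2–3 → average rank (2+3)/2 = 2.5.
The 2 values of 158 occupy positions 8–9 → average rank (8+9)/2 = 8.5.
M has value 158 mmHg → rank 8.5.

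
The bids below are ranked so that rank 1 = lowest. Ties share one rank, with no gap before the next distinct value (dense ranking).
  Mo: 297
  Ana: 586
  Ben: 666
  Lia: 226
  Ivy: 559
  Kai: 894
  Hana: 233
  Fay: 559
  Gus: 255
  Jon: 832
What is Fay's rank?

5

Sorted (ascending): 226, 233, 255, 297, 559, 559, 586, 666, 832, 894
The 2 values of 559 share dense rank 5.
Remaining distinct values take the next consecutive integers.
Fay has value 559 → rank 5.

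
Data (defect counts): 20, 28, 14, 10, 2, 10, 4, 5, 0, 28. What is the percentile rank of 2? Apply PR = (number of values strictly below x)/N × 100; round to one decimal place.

N = 10.
Strictly below 2: 1. Equal to 2: 1.
PR = 1/10 × 100 = 10.0

10.0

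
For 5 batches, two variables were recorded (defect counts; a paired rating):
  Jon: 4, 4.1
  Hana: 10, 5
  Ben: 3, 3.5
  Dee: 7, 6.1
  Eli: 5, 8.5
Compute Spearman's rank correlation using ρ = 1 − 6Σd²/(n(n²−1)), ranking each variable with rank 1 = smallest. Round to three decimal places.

Ranks of variable 1: 2, 5, 1, 4, 3
Ranks of variable 2: 2, 3, 1, 4, 5
d = r₁ − r₂: 0, 2, 0, 0, -2
d²: 0, 4, 0, 0, 4; Σd² = 8
ρ = 1 − 6·8/(5·24) = 1 − 48/120 = 0.600

0.600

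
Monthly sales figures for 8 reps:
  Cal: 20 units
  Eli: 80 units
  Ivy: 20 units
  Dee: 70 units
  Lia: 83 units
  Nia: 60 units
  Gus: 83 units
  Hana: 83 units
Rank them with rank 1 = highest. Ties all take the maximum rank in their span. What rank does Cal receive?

Sorted (descending): 83, 83, 83, 80, 70, 60, 20, 20
The 3 values of 83 occupy positions 1–3 → each gets rank 3.
The 2 values of 20 occupy positions 7–8 → each gets rank 8.
Cal has value 20 units → rank 8.

8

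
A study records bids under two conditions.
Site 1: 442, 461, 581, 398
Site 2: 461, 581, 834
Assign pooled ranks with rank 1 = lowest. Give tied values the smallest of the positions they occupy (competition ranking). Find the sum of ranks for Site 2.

Sorted (ascending): 398, 442, 461, 461, 581, 581, 834
The 2 values of 461 occupy positions 3–4 → each gets rank 3.
The 2 values of 581 occupy positions 5–6 → each gets rank 5.
Site 2 values → pooled ranks: 461→3, 581→5, 834→7
Rank sum = 3 + 5 + 7 = 15

15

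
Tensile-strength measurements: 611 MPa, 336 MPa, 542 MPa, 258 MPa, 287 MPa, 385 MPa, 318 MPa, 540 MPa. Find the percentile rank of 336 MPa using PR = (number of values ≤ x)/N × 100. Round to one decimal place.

50.0

N = 8.
Strictly below 336: 3. Equal to 336: 1.
PR = 4/8 × 100 = 50.0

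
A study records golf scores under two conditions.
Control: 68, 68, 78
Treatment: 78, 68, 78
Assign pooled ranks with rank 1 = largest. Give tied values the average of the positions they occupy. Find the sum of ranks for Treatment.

Sorted (descending): 78, 78, 78, 68, 68, 68
The 3 values of 78 occupy positions 1–3 → average rank 2.
The 3 values of 68 occupy positions 4–6 → average rank 5.
Treatment values → pooled ranks: 78→2, 68→5, 78→2
Rank sum = 2 + 5 + 2 = 9

9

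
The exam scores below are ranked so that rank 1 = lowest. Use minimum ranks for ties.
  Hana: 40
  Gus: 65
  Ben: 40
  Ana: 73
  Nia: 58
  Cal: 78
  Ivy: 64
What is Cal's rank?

7

Sorted (ascending): 40, 40, 58, 64, 65, 73, 78
The 2 values of 40 occupy positions 1–2 → each gets rank 1.
Cal has value 78 → rank 7.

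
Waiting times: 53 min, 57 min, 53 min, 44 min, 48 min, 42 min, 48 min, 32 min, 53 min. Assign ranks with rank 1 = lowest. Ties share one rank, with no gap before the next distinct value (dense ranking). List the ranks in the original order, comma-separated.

5, 6, 5, 3, 4, 2, 4, 1, 5

Sorted (ascending): 32, 42, 44, 48, 48, 53, 53, 53, 57
The 2 values of 48 share dense rank 4.
The 3 values of 53 share dense rank 5.
Remaining distinct values take the next consecutive integers.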